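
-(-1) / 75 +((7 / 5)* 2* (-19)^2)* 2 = 151621 / 75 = 2021.61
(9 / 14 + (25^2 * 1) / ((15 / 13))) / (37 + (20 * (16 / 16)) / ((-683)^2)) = 10625219953 / 724924746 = 14.66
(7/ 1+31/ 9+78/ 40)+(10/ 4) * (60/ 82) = 104971/ 7380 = 14.22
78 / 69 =26 / 23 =1.13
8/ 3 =2.67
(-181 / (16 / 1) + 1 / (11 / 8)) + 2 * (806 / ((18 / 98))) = 13885121 / 1584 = 8765.86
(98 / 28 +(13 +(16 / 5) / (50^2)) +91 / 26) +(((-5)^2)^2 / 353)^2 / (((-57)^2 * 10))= 50610313102753 / 2530341506250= 20.00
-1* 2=-2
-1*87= -87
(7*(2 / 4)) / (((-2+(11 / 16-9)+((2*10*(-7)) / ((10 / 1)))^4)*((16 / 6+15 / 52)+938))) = 8736 / 90200519399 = 0.00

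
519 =519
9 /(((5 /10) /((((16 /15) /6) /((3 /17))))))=272 /15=18.13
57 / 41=1.39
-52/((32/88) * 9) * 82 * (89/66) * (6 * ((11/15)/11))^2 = -189748/675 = -281.11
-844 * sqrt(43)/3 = -1844.83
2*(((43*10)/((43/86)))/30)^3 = 1272112/27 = 47115.26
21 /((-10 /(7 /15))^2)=343 /7500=0.05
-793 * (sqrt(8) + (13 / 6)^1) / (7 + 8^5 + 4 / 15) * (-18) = 2.18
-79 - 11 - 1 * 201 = -291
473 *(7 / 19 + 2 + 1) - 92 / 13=391788 / 247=1586.19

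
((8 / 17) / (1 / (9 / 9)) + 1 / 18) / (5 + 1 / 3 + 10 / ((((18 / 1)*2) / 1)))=161 / 1717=0.09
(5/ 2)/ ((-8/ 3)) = -15/ 16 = -0.94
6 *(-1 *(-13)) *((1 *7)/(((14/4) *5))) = 156/5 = 31.20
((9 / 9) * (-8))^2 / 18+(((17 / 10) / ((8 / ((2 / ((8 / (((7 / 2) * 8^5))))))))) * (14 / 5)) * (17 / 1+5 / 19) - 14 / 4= 2518032859 / 8550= 294506.77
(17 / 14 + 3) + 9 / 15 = 337 / 70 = 4.81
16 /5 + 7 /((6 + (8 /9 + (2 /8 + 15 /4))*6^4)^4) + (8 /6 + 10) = 16793536001403173 /1155518532206640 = 14.53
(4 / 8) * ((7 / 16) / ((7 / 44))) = 1.38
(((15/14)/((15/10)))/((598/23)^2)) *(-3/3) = -5/4732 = -0.00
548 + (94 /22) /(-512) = 3086289 /5632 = 547.99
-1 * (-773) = 773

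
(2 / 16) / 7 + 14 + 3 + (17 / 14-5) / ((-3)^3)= 25943 / 1512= 17.16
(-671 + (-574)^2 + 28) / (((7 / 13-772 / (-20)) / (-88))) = -78371865 / 106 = -739357.22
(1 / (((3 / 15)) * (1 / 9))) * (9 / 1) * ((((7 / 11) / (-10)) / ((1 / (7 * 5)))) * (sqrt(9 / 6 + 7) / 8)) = -19845 * sqrt(34) / 352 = -328.74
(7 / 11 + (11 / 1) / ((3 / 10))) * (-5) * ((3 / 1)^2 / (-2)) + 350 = 26165 / 22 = 1189.32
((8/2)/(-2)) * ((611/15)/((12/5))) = -611/18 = -33.94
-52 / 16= -13 / 4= -3.25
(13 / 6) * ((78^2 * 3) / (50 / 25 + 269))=39546 / 271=145.93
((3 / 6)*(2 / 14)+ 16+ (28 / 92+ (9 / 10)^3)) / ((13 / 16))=21.05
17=17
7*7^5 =117649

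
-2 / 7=-0.29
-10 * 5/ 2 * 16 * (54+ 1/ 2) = -21800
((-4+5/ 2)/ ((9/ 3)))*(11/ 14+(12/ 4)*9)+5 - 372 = -10665/ 28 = -380.89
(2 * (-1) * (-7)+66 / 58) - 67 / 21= 7276 / 609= 11.95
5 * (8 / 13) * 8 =320 / 13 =24.62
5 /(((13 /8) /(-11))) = -440 /13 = -33.85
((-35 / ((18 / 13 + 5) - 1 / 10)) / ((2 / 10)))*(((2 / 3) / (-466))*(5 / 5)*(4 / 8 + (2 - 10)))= -0.30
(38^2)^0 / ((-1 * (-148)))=1 / 148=0.01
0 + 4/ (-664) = -1/ 166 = -0.01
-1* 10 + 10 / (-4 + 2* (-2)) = -45 / 4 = -11.25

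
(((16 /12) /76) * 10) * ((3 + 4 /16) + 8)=75 /38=1.97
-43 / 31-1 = -74 / 31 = -2.39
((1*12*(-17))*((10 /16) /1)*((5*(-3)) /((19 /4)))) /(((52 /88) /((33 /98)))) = 2776950 /12103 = 229.44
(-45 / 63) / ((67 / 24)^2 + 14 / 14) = -576 / 7091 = -0.08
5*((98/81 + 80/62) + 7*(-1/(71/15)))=910415/178281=5.11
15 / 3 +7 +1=13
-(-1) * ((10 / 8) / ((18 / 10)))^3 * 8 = 15625 / 5832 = 2.68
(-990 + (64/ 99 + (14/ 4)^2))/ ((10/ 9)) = -386933/ 440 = -879.39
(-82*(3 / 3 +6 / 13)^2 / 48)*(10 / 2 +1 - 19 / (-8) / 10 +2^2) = -310821 / 8320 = -37.36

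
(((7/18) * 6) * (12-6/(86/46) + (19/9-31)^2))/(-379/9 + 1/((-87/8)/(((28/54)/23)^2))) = -2838964560894/60753050735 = -46.73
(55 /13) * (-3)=-165 /13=-12.69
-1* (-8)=8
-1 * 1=-1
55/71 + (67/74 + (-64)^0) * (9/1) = 94169/5254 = 17.92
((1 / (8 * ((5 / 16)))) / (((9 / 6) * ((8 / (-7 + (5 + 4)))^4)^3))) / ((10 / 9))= 3 / 209715200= 0.00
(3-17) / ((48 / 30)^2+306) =-25 / 551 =-0.05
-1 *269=-269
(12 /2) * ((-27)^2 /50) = 2187 /25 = 87.48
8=8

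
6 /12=1 /2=0.50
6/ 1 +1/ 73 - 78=-71.99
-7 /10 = -0.70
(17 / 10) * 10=17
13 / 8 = 1.62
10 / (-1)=-10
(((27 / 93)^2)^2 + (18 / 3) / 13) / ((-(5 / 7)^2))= -275694531 / 300144325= -0.92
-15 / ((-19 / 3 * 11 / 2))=90 / 209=0.43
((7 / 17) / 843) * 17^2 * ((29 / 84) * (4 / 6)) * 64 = 15776 / 7587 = 2.08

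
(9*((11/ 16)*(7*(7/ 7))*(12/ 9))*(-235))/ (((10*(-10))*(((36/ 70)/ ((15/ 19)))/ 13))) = 1646645/ 608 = 2708.30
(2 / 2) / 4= 0.25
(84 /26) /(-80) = -0.04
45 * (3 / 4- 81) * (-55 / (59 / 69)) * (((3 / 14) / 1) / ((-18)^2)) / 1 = 153.63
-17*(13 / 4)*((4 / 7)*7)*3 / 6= -221 / 2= -110.50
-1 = -1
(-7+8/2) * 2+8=2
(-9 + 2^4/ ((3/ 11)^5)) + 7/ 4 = 10300217/ 972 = 10596.93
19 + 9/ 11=218/ 11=19.82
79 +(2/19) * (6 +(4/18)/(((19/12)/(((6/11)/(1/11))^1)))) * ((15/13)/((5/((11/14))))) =199963/2527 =79.13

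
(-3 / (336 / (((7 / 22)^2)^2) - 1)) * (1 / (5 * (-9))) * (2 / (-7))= -0.00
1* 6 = 6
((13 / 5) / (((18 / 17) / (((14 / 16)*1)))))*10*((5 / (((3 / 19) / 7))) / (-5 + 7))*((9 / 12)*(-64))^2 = 16460080 / 3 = 5486693.33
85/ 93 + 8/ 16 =263/ 186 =1.41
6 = 6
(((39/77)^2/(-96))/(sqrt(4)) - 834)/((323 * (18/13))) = -457118727/245128576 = -1.86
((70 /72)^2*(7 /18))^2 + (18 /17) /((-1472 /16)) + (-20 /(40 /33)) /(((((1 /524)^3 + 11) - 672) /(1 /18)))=2529430065997834175929 /20236112777601961731072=0.12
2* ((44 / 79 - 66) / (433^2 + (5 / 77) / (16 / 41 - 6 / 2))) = -42595630 / 61016505807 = -0.00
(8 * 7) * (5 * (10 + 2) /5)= 672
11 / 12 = 0.92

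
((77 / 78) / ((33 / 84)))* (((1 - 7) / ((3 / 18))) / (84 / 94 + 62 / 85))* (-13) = 1174530 / 1621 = 724.57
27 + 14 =41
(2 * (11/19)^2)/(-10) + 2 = 3489/1805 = 1.93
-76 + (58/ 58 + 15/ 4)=-285/ 4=-71.25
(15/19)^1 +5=5.79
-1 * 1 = -1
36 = 36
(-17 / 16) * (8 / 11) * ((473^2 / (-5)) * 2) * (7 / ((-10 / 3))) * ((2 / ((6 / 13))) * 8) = -125857732 / 25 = -5034309.28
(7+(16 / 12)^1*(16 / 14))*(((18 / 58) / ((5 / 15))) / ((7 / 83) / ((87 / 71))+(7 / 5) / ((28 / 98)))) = 4011390 / 2511593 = 1.60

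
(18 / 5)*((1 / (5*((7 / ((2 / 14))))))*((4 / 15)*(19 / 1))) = 0.07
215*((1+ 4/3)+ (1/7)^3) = 516860/1029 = 502.29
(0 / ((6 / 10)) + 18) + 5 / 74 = 1337 / 74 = 18.07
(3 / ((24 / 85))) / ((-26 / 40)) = -425 / 26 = -16.35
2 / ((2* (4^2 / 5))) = 5 / 16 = 0.31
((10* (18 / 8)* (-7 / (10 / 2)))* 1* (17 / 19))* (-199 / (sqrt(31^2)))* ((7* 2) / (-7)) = -213129 / 589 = -361.85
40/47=0.85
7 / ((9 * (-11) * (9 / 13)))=-91 / 891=-0.10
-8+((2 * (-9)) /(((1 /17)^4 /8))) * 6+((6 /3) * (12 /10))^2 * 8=-1804052648 /25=-72162105.92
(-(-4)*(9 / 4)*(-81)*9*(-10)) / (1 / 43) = 2821230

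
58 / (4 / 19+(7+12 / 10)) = 6.90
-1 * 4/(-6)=2/3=0.67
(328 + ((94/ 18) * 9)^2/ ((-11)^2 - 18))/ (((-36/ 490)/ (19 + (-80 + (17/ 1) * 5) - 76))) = 229275410/ 927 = 247330.54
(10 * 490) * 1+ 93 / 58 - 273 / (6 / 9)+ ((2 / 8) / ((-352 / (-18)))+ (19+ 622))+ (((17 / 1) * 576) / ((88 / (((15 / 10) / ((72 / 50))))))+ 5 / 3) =29235853 / 5568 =5250.69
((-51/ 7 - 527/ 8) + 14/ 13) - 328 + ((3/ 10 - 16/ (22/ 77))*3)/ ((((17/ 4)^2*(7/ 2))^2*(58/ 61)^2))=-716130649024527/ 1789744782280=-400.13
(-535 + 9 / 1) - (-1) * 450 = -76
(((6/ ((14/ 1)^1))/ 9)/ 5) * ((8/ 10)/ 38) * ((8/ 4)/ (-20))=-0.00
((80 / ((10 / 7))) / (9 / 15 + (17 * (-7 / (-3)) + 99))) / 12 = 70 / 2089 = 0.03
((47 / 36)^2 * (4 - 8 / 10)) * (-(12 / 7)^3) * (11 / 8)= -194392 / 5145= -37.78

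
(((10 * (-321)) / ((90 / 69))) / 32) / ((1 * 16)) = -2461 / 512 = -4.81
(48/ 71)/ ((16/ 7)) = 0.30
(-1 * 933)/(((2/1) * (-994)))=933/1988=0.47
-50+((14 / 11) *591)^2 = 68453026 / 121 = 565727.49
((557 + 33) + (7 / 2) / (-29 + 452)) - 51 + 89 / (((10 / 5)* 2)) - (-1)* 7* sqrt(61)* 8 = 56* sqrt(61) + 949649 / 1692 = 998.63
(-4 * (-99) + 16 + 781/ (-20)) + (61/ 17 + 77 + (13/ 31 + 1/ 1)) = 4795253/ 10540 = 454.96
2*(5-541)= -1072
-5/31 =-0.16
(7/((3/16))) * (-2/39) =-224/117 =-1.91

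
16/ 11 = 1.45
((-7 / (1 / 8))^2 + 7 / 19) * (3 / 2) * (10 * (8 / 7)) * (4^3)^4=902049093524.21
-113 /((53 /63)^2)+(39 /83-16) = -40846052 /233147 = -175.19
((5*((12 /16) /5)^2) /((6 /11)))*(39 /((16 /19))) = 24453 /2560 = 9.55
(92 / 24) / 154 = 23 / 924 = 0.02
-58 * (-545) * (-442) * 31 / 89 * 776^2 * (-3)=782443804796160 / 89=8791503424675.96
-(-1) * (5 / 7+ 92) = 649 / 7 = 92.71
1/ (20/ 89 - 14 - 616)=-89/ 56050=-0.00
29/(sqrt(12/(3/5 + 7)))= 29 * sqrt(570)/30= 23.08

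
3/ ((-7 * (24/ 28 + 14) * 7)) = -0.00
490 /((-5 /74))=-7252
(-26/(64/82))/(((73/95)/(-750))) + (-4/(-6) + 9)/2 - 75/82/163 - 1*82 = 379789337557/11708616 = 32436.74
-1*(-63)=63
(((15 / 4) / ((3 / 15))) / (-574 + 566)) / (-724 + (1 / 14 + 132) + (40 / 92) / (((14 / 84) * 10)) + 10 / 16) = 12075 / 3045052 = 0.00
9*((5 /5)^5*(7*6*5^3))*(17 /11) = 803250 /11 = 73022.73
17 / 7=2.43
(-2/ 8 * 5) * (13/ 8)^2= -845/ 256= -3.30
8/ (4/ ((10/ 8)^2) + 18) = 100/ 257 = 0.39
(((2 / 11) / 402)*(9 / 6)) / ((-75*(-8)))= 1 / 884400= 0.00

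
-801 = -801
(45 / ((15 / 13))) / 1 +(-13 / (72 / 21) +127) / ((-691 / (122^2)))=-10841303 / 4146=-2614.88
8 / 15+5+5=158 / 15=10.53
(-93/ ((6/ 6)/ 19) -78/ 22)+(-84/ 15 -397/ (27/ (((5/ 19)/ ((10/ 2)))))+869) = -25616944/ 28215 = -907.92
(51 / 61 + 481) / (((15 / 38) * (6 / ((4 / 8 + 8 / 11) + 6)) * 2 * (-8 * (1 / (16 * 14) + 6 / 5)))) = -991312 / 12993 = -76.30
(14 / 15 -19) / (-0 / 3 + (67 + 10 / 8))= -1084 / 4095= -0.26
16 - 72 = -56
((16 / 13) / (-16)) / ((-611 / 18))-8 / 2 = -31754 / 7943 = -4.00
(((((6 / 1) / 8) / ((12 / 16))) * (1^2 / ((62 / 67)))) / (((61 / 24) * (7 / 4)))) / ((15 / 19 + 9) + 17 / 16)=977664 / 43668863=0.02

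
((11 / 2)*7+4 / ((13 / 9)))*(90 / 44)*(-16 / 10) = -19314 / 143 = -135.06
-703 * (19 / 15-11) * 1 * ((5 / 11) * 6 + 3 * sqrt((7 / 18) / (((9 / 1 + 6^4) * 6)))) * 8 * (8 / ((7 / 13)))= 42697408 * sqrt(3045) / 137025 + 170789632 / 77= 2235241.90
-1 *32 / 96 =-1 / 3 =-0.33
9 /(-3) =-3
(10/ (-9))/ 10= -1/ 9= -0.11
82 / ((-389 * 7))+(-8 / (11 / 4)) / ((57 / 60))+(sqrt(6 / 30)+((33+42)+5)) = sqrt(5) / 5+43768702 / 569107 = 77.35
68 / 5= 13.60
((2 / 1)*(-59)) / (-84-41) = 118 / 125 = 0.94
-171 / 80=-2.14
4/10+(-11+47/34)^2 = 536957/5780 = 92.90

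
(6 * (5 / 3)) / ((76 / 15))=75 / 38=1.97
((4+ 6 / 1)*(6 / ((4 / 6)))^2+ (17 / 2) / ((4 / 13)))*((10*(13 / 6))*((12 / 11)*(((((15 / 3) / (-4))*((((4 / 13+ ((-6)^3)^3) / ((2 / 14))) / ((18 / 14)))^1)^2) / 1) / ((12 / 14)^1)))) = -274578383469763053644425 / 3159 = -86919399642216857753.85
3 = 3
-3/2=-1.50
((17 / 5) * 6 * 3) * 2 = 122.40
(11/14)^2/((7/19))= 2299/1372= 1.68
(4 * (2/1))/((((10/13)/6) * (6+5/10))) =48/5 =9.60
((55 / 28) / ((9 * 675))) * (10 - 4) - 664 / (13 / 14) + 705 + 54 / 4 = 126229 / 36855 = 3.43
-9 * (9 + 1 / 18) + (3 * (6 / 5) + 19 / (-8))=-3211 / 40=-80.28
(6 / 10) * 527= 1581 / 5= 316.20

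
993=993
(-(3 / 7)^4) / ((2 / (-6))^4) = -6561 / 2401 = -2.73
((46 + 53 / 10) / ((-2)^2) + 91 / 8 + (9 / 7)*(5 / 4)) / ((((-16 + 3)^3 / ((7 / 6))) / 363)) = -437173 / 87880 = -4.97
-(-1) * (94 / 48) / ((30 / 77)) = 3619 / 720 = 5.03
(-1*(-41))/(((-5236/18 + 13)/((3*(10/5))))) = -54/61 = -0.89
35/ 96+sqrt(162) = 35/ 96+9 * sqrt(2) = 13.09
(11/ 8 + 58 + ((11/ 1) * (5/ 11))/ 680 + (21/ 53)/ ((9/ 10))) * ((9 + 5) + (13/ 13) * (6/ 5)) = 12289238/ 13515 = 909.30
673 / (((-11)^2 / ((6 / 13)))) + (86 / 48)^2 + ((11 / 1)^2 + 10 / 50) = 575236913 / 4530240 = 126.98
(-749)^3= -420189749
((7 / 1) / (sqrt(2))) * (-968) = -3388 * sqrt(2) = -4791.36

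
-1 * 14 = -14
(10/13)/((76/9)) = 45/494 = 0.09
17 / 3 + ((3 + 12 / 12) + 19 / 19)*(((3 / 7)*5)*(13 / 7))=3758 / 147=25.56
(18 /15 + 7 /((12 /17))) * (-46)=-15341 /30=-511.37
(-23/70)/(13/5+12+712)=-23/50862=-0.00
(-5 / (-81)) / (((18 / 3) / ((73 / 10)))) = 73 / 972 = 0.08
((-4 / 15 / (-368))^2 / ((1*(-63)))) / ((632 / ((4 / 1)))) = -1 / 18956397600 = -0.00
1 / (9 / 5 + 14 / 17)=85 / 223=0.38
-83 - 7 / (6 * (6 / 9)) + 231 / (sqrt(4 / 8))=-339 / 4 + 231 * sqrt(2)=241.93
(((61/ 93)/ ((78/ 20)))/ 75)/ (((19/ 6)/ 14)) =3416/ 344565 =0.01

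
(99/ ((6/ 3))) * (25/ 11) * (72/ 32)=2025/ 8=253.12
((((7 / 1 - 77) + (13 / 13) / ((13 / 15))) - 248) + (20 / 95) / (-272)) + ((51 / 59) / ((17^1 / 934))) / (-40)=-787901147 / 2477410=-318.03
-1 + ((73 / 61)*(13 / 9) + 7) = 4243 / 549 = 7.73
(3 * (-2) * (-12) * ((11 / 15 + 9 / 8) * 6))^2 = 16112196 / 25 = 644487.84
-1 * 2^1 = -2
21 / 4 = 5.25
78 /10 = 7.80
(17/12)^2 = 289/144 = 2.01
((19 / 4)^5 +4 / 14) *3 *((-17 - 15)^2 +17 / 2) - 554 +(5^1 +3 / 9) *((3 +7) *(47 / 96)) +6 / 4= 138061509665 / 18432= 7490316.28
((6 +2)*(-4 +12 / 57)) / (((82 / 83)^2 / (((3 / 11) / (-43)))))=2976048 / 15107147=0.20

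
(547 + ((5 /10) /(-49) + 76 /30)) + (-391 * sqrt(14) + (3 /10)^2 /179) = 1445961533 /2631300 - 391 * sqrt(14) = -913.46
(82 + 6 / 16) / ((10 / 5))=659 / 16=41.19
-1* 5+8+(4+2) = 9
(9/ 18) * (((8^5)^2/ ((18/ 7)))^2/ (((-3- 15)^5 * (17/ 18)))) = -441352763482308608/ 9034497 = -48851946431.81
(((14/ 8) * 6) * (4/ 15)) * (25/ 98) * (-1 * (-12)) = 60/ 7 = 8.57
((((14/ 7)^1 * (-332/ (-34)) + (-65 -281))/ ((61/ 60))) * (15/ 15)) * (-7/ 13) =2331000/ 13481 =172.91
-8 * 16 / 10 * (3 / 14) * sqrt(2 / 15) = -32 * sqrt(30) / 175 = -1.00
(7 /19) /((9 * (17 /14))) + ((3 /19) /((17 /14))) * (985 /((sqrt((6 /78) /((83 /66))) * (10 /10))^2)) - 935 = 37059928 /31977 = 1158.96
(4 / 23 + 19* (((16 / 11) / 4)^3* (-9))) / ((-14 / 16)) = 9.20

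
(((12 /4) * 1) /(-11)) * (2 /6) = -1 /11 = -0.09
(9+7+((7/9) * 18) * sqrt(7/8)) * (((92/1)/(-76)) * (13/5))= -4784/95 -2093 * sqrt(14)/190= -91.58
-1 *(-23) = 23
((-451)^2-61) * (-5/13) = -1016700/13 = -78207.69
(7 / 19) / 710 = 7 / 13490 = 0.00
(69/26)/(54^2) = 23/25272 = 0.00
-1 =-1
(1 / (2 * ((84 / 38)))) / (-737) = -19 / 61908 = -0.00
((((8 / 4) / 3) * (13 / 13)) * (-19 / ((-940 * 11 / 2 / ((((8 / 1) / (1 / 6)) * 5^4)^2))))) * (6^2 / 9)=4560000000 / 517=8820116.05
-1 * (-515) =515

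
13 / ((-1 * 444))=-13 / 444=-0.03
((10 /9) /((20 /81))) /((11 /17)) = 153 /22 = 6.95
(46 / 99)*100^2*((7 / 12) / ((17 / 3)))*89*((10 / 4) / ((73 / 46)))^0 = 71645000 / 1683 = 42569.82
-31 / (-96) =0.32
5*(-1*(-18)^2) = -1620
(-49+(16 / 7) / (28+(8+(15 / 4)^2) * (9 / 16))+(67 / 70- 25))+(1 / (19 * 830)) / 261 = -2175414645851 / 29805796755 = -72.99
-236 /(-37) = 6.38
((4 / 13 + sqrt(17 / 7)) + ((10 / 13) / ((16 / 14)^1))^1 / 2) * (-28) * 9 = -555.06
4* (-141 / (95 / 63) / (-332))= 8883 / 7885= 1.13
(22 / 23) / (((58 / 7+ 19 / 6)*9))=308 / 33189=0.01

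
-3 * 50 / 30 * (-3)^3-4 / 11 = 1481 / 11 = 134.64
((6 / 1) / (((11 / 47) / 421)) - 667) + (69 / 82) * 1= 9134329 / 902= 10126.75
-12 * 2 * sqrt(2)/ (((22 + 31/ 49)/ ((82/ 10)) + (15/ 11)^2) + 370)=-486178 * sqrt(2)/ 7588825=-0.09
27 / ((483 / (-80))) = -720 / 161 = -4.47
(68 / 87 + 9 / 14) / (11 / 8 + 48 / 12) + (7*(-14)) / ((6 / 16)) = -6836596 / 26187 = -261.07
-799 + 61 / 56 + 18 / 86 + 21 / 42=-1919661 / 2408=-797.20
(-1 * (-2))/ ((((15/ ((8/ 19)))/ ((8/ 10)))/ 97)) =6208/ 1425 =4.36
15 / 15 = 1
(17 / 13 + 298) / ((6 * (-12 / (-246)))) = 53177 / 52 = 1022.63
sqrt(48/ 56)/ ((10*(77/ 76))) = 38*sqrt(42)/ 2695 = 0.09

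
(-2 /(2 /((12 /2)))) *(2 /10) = -6 /5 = -1.20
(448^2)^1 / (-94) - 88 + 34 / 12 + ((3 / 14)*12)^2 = -30588953 / 13818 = -2213.70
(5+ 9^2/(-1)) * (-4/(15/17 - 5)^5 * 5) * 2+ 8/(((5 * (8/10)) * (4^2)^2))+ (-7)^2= 62440852151/1344560000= 46.44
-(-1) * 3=3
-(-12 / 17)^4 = -20736 / 83521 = -0.25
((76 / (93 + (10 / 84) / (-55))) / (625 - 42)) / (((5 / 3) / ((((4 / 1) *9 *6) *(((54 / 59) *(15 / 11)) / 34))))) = 167541696 / 25123740785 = 0.01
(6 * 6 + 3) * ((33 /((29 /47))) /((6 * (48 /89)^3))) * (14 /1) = 33166676543 /1069056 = 31024.26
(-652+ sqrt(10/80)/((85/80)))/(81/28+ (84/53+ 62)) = -9.80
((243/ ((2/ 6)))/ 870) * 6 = 5.03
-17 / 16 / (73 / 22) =-0.32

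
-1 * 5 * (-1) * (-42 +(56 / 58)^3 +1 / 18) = -90092795 / 439002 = -205.22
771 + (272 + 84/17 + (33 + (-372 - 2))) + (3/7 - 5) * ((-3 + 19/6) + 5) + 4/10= 1220444/1785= 683.72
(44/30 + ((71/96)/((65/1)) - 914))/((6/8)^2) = -5694137/3510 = -1622.26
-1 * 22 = -22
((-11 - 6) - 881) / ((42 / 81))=-12123 / 7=-1731.86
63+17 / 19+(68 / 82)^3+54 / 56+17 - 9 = 2692356609 / 36665972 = 73.43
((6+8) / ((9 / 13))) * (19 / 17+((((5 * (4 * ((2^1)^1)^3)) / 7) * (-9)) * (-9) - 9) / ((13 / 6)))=2634446 / 153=17218.60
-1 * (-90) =90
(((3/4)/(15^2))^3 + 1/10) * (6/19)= 0.03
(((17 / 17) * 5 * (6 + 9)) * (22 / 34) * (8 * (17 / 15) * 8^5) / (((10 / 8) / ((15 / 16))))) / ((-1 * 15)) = -720896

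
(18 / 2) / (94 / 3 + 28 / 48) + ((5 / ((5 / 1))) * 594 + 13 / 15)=3419129 / 5745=595.15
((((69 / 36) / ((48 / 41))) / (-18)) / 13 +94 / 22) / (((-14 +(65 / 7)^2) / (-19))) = -5888086225 / 5247006336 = -1.12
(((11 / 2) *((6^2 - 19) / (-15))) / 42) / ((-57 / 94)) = 8789 / 35910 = 0.24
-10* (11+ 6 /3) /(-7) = 130 /7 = 18.57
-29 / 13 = -2.23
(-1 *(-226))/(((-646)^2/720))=40680/104329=0.39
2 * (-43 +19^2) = 636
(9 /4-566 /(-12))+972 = 1021.42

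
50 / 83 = 0.60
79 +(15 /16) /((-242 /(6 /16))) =2447059 /30976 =79.00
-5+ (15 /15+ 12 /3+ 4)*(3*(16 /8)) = 49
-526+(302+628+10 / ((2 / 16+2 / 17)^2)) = 624916 / 1089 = 573.84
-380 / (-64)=95 / 16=5.94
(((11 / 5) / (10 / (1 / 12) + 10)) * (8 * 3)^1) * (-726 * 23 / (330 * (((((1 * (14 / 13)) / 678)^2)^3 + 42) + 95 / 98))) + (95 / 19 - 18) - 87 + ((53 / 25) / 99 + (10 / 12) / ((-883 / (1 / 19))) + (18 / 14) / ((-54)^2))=-100.46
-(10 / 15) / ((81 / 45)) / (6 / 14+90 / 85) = -1190 / 4779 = -0.25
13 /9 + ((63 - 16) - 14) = 310 /9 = 34.44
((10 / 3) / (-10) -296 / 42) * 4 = -620 / 21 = -29.52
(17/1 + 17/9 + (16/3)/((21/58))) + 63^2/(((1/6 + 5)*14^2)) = 48875/1302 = 37.54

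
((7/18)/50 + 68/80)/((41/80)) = 3088/1845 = 1.67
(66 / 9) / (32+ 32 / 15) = 0.21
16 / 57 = 0.28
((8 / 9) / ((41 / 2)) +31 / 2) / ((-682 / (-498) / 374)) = 16185581 / 3813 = 4244.84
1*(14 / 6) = 2.33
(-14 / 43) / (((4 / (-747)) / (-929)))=-4857741 / 86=-56485.36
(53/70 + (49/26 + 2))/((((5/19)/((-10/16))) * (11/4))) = -1824/455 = -4.01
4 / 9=0.44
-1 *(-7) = 7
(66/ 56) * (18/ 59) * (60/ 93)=2970/ 12803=0.23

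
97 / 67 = 1.45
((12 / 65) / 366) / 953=2 / 3778645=0.00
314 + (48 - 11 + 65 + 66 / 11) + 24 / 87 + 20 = 12826 / 29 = 442.28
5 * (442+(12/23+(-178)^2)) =160632.61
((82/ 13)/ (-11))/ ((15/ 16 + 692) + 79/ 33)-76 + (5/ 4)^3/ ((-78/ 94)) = -71801714797/ 916368960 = -78.35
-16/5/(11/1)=-16/55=-0.29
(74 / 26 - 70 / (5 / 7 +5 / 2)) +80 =7145 / 117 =61.07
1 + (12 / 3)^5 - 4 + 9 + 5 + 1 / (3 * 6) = 18631 / 18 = 1035.06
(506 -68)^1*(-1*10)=-4380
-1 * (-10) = 10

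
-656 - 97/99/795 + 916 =20463203/78705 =260.00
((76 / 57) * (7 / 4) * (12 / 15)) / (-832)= -7 / 3120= -0.00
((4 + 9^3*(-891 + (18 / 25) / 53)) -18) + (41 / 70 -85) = -12050590327 / 18550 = -649627.51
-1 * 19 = -19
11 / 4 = 2.75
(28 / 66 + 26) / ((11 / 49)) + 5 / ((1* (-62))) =2647321 / 22506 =117.63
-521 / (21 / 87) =-2158.43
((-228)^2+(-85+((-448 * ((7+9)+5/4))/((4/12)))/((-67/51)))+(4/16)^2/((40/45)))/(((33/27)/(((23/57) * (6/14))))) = 123461336853/12546688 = 9840.15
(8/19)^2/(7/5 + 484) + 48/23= 42062416/20151381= 2.09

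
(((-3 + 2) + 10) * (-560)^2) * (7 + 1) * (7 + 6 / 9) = 173107200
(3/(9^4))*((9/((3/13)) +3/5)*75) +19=1649/81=20.36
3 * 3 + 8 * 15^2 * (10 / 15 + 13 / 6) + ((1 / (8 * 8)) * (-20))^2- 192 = 1258777 / 256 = 4917.10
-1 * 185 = -185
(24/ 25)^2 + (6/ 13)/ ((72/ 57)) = 41827/ 32500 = 1.29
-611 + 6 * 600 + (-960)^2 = 924589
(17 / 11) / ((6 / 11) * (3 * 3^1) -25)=-1 / 13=-0.08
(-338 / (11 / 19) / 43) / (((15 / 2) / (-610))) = 1104.28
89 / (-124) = -89 / 124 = -0.72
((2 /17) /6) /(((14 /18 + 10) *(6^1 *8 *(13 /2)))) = 1 /171496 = 0.00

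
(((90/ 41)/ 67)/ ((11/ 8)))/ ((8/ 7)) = 630/ 30217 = 0.02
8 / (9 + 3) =2 / 3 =0.67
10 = 10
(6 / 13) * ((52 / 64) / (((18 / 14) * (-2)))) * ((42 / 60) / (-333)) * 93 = 1519 / 53280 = 0.03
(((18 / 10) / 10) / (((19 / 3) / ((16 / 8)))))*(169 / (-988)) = -351 / 36100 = -0.01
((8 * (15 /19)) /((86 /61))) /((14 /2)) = 3660 /5719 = 0.64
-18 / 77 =-0.23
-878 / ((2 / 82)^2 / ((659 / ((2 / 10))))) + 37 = -4863149773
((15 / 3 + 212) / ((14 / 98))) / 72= 1519 / 72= 21.10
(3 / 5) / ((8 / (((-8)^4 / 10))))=768 / 25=30.72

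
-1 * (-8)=8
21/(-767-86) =-21/853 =-0.02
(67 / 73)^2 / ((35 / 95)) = 85291 / 37303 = 2.29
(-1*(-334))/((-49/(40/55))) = -2672/539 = -4.96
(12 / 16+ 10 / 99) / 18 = 337 / 7128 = 0.05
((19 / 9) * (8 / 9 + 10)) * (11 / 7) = 2926 / 81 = 36.12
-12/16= -3/4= -0.75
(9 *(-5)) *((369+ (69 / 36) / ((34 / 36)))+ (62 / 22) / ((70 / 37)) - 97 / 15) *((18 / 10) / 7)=-194060826 / 45815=-4235.75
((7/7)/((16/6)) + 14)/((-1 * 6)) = -115/48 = -2.40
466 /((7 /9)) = 599.14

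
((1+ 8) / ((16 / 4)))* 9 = 81 / 4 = 20.25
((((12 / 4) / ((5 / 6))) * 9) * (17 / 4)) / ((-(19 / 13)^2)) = -232713 / 3610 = -64.46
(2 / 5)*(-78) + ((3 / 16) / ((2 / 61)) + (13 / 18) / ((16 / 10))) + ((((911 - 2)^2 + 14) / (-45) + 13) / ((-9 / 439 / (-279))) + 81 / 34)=-6112976094571 / 24480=-249713075.76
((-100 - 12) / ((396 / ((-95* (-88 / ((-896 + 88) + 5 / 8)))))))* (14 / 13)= 2383360 / 755703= 3.15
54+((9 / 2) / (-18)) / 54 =54.00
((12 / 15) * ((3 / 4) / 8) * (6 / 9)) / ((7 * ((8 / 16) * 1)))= 1 / 70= 0.01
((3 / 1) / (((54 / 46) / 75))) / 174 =575 / 522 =1.10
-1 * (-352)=352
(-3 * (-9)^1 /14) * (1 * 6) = 81 /7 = 11.57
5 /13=0.38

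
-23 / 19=-1.21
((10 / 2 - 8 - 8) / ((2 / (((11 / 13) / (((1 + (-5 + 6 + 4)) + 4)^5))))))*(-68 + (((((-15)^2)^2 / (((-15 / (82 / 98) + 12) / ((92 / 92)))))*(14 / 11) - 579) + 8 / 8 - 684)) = 55363 / 97500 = 0.57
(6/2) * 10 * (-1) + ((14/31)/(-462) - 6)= -36829/1023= -36.00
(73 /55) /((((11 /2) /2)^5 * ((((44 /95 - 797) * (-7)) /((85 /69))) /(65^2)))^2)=17819325361111040000000 /381129657634331438677768539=0.00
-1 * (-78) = 78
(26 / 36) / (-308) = -13 / 5544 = -0.00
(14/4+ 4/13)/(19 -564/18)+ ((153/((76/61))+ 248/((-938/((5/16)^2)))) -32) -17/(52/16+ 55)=5763675378883/63915680192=90.18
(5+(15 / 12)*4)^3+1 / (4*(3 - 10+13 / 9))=199991 / 200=999.96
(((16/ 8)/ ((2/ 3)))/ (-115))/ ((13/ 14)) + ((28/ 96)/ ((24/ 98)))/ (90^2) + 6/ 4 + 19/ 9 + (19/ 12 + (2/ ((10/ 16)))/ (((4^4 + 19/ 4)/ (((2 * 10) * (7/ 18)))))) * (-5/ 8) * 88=-9223659007487/ 103928572800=-88.75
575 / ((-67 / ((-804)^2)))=-5547600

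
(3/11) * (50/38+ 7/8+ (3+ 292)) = 135519/1672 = 81.05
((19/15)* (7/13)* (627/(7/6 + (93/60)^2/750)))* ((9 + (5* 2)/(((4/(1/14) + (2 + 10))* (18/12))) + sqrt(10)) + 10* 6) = 555940000* sqrt(10)/1520831 + 1959132560000/77562381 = 26414.77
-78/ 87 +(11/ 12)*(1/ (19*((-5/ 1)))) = -29959/ 33060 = -0.91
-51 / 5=-10.20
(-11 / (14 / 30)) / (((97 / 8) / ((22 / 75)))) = -1936 / 3395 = -0.57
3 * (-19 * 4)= -228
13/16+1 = 29/16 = 1.81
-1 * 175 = -175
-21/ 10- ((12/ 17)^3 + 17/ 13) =-2401099/ 638690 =-3.76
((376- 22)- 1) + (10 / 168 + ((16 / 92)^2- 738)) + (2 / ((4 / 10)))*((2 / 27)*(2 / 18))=-1385265431 / 3599316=-384.87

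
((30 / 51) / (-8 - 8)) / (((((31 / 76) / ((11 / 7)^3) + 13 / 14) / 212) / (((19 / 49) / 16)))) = -0.18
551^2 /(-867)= -303601 /867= -350.17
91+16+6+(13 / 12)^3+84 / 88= 2190215 / 19008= 115.23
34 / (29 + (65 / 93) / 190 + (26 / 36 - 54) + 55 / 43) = -3875031 / 2620778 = -1.48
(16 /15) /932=4 /3495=0.00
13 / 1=13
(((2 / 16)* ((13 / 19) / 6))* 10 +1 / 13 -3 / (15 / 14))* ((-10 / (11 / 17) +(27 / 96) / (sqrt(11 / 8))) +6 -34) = 18280393 / 163020 -229461* sqrt(22) / 1738880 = 111.52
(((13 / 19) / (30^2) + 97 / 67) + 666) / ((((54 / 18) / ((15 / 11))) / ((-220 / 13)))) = -764695771 / 148941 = -5134.22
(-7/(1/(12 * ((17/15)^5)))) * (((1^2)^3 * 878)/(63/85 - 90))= 593397996296/384091875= 1544.94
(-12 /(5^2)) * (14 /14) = -12 /25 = -0.48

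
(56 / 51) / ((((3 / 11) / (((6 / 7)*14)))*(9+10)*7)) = 352 / 969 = 0.36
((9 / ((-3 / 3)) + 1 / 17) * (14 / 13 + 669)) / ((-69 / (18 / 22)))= 3972216 / 55913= 71.04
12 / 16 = 3 / 4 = 0.75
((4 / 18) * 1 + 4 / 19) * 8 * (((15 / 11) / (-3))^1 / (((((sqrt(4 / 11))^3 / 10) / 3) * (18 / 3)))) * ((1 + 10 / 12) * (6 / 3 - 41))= 132275 * sqrt(11) / 171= 2565.54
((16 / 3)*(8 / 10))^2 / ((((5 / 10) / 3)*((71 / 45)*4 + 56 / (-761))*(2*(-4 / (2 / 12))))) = -97408 / 267005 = -0.36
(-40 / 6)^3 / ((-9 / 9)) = 8000 / 27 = 296.30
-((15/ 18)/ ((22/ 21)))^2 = -1225/ 1936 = -0.63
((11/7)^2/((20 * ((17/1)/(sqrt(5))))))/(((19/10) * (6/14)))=121 * sqrt(5)/13566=0.02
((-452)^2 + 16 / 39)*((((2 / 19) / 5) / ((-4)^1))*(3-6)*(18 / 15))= 23903616 / 6175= 3871.03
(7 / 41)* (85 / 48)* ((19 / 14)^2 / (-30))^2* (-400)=-11077285 / 24300864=-0.46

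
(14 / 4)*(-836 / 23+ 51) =2359 / 46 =51.28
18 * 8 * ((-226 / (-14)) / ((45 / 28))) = 1446.40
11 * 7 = 77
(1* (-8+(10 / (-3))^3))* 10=-12160 / 27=-450.37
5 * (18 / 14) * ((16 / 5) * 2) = 288 / 7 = 41.14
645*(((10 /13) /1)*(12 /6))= 12900 /13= 992.31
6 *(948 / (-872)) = -711 / 109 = -6.52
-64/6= -32/3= -10.67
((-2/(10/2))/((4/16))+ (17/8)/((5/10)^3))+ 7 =112/5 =22.40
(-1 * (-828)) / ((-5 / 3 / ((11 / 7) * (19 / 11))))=-47196 / 35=-1348.46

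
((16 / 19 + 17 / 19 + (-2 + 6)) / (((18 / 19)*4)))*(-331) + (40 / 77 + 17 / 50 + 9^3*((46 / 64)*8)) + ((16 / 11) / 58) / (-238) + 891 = 4582.51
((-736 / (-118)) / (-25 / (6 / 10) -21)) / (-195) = 92 / 180245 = 0.00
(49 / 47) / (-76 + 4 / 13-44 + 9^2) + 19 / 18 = 1.03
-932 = -932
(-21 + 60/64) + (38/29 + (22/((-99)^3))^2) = -67700981650525/3610304043984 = -18.75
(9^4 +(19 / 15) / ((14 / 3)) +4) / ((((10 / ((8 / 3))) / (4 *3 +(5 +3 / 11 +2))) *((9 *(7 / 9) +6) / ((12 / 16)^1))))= 4428574 / 2275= 1946.63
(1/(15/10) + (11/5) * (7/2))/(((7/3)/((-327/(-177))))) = 27359/4130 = 6.62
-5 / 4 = -1.25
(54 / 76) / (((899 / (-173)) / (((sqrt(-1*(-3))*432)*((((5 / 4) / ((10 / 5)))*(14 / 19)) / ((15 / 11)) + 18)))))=-351530118*sqrt(3) / 324539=-1876.10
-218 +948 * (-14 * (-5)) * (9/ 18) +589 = 33551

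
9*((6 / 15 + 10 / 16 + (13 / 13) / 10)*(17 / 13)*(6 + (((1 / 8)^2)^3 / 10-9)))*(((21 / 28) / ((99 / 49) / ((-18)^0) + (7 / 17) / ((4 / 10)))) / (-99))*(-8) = -3006898776693 / 3809387479040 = -0.79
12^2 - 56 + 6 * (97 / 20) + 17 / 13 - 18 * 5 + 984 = 131613 / 130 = 1012.41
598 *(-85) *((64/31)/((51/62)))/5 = -76544/3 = -25514.67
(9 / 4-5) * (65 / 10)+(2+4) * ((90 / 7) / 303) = -99661 / 5656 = -17.62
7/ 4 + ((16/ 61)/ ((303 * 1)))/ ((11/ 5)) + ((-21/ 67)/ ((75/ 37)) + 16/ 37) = 102223853909/ 50401292700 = 2.03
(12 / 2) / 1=6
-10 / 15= -2 / 3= -0.67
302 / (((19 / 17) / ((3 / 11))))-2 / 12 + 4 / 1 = 97219 / 1254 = 77.53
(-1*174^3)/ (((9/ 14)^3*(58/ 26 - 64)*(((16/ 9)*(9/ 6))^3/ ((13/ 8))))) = 1413757163/ 51392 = 27509.28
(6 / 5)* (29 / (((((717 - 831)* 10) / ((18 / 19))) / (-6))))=1566 / 9025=0.17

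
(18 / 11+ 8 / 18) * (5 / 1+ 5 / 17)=11.02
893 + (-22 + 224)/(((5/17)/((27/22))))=95474/55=1735.89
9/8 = 1.12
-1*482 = -482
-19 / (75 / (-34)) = 646 / 75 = 8.61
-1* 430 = -430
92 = 92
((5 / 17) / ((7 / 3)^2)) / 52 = 45 / 43316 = 0.00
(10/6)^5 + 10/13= 43055/3159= 13.63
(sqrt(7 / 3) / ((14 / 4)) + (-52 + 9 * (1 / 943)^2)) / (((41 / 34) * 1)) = -1572191926 / 36459209 + 68 * sqrt(21) / 861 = -42.76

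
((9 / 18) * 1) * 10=5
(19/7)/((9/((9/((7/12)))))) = 228/49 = 4.65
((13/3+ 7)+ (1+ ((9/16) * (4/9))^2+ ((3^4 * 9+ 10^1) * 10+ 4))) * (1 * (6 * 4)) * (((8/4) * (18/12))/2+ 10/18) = 13153759/36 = 365382.19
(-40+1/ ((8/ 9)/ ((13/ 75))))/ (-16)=7961/ 3200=2.49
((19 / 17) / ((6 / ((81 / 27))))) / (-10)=-19 / 340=-0.06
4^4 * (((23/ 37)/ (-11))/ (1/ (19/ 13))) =-111872/ 5291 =-21.14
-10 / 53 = -0.19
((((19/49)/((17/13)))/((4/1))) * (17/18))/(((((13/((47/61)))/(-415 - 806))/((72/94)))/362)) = -4199019/2989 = -1404.82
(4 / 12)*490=490 / 3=163.33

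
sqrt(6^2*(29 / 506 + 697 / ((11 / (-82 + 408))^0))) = 3*sqrt(178471766) / 253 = 158.41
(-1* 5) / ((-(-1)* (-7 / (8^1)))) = 40 / 7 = 5.71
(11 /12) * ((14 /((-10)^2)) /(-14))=-11 /1200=-0.01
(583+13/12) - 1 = 6997/12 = 583.08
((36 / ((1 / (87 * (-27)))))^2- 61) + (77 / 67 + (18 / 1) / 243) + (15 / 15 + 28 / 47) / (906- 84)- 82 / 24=333186974214918221 / 46592604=7151070032.81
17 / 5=3.40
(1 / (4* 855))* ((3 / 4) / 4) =1 / 18240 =0.00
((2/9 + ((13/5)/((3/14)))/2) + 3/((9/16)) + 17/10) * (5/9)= 7.40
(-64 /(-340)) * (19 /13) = 304 /1105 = 0.28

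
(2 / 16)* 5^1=5 / 8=0.62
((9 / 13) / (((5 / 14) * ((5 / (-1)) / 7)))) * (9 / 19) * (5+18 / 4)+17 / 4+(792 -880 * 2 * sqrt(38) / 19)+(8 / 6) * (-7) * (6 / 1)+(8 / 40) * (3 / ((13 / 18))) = 947529 / 1300 -1760 * sqrt(38) / 19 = 157.85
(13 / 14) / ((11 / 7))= 13 / 22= 0.59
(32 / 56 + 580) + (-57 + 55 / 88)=29355 / 56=524.20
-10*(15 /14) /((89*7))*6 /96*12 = -225 /17444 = -0.01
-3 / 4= -0.75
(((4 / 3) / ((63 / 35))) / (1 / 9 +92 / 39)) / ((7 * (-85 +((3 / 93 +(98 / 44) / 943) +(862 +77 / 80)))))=6688510400 / 121465008671139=0.00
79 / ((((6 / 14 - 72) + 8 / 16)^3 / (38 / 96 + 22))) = -1165171 / 236417970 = -0.00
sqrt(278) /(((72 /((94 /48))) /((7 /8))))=329*sqrt(278) /13824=0.40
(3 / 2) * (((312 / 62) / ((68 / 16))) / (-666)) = -52 / 19499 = -0.00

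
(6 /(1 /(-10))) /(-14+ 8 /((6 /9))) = 30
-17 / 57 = -0.30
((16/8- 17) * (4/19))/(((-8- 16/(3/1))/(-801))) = -7209/38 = -189.71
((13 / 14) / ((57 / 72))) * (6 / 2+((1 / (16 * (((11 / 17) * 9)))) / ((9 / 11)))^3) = 3.52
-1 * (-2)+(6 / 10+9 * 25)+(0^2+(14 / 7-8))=1108 / 5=221.60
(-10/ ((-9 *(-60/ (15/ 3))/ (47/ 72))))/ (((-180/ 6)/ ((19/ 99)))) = 893/ 2309472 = 0.00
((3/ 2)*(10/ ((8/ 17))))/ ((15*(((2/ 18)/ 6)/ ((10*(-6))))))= -6885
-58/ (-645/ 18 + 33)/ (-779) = -348/ 13243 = -0.03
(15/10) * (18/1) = 27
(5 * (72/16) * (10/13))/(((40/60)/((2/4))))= 675/52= 12.98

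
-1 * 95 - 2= -97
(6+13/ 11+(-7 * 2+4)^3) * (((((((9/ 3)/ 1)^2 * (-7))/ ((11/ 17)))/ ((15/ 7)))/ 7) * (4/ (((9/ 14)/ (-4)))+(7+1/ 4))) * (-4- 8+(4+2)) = 165049073/ 242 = 682020.96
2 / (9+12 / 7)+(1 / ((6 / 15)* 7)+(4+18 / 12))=3173 / 525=6.04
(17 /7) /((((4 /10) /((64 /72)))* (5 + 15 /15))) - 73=-13627 /189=-72.10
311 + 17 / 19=5926 / 19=311.89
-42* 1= -42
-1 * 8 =-8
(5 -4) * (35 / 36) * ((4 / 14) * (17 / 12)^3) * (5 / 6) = 122825 / 186624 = 0.66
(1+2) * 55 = 165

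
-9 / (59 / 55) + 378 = 21807 / 59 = 369.61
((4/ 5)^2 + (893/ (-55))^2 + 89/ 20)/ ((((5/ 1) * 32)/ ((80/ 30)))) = 216759/ 48400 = 4.48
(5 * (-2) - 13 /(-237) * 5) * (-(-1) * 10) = -23050 /237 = -97.26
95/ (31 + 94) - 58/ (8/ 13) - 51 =-144.49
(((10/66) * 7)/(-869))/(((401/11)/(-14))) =490/1045407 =0.00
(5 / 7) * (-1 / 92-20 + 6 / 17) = -153725 / 10948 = -14.04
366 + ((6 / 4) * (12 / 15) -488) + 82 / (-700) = -42321 / 350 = -120.92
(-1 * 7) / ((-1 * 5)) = 7 / 5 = 1.40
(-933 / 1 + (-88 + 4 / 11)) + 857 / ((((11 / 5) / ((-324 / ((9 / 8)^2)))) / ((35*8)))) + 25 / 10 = -614319999 / 22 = -27923636.32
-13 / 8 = -1.62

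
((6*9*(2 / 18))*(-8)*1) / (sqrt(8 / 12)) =-24*sqrt(6) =-58.79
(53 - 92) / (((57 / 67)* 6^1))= -7.64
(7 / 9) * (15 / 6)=35 / 18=1.94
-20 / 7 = -2.86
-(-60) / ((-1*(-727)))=60 / 727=0.08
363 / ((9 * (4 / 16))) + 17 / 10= 4891 / 30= 163.03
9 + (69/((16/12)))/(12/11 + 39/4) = 730/53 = 13.77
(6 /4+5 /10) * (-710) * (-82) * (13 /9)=168191.11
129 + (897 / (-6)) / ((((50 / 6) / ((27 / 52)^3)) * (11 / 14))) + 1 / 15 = 1123167013 / 8923200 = 125.87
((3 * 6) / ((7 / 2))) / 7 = 36 / 49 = 0.73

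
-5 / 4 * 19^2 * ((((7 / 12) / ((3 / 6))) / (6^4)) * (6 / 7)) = -0.35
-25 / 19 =-1.32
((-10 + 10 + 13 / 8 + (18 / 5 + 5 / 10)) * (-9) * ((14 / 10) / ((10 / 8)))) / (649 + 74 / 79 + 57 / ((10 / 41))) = -0.07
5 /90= 1 /18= 0.06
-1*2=-2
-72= -72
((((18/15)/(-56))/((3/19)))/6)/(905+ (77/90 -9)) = -57/2260076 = -0.00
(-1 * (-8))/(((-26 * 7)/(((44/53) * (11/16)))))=-121/4823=-0.03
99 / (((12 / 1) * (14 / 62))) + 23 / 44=5707 / 154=37.06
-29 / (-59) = 29 / 59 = 0.49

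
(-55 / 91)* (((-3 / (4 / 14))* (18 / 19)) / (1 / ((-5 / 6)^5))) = -171875 / 71136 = -2.42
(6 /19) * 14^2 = 1176 /19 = 61.89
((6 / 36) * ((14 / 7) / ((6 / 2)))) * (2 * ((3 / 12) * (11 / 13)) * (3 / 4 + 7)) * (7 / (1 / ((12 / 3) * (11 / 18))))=26257 / 4212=6.23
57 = 57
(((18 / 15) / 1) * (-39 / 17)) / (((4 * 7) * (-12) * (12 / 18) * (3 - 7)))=-117 / 38080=-0.00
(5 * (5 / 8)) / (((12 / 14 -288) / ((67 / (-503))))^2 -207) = 1225 / 1821583656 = 0.00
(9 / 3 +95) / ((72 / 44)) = 539 / 9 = 59.89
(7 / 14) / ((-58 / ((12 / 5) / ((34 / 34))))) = -3 / 145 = -0.02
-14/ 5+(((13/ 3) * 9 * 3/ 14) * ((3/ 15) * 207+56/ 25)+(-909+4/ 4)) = -191133/ 350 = -546.09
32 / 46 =16 / 23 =0.70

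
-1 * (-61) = 61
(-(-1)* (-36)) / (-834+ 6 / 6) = 36 / 833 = 0.04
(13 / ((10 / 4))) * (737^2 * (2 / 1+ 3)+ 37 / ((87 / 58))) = 211837834 / 15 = 14122522.27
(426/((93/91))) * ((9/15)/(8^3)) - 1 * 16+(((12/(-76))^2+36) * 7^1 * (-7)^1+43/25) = -127417189557/71622400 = -1779.01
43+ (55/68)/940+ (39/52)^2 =278457/6392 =43.56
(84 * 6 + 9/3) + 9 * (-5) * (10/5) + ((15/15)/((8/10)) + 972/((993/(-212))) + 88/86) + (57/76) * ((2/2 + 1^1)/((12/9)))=24239555/113864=212.88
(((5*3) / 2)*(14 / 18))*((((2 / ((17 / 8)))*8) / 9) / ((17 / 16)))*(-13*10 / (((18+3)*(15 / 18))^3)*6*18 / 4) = -212992 / 70805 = -3.01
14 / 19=0.74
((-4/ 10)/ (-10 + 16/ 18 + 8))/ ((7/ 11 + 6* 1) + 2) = 99/ 2375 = 0.04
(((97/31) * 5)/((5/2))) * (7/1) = 1358/31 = 43.81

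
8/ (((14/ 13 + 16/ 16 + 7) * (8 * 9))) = 13/ 1062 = 0.01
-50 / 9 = -5.56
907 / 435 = 2.09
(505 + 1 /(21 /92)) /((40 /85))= 181849 /168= 1082.43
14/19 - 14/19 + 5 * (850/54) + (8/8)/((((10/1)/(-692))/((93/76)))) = -5.98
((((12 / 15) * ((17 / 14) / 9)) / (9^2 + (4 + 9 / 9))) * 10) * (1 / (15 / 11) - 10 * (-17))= 87074 / 40635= 2.14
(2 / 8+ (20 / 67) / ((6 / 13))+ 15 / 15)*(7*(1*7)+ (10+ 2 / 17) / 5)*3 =1322785 / 4556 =290.34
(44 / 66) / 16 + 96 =2305 / 24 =96.04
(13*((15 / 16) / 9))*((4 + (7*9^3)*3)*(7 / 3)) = 6967415 / 144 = 48384.83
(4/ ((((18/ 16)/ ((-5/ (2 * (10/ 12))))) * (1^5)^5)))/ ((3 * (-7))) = 32/ 63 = 0.51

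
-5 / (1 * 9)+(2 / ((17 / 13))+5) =914 / 153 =5.97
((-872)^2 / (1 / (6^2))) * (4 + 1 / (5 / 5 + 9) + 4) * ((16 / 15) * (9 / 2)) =26607356928 / 25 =1064294277.12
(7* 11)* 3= 231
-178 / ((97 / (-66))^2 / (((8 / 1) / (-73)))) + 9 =18.03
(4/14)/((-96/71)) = -71/336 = -0.21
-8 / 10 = -4 / 5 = -0.80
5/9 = 0.56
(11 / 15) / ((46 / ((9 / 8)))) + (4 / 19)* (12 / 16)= 6147 / 34960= 0.18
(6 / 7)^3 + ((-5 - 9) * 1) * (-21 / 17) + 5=133669 / 5831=22.92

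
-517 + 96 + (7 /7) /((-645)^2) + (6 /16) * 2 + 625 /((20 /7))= -167658073 /832050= -201.50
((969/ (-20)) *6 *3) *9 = -78489/ 10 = -7848.90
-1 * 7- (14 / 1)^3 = -2751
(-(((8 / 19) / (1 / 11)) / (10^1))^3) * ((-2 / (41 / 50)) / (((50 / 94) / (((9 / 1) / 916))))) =36032832 / 8049893875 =0.00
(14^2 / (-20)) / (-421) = 49 / 2105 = 0.02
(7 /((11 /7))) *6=294 /11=26.73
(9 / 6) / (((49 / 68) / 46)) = 95.76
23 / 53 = 0.43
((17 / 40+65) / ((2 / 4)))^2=6848689 / 400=17121.72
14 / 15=0.93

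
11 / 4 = 2.75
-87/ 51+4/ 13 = -1.40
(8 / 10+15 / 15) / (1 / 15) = 27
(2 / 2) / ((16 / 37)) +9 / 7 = 403 / 112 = 3.60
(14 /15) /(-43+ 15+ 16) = -0.08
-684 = -684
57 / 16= 3.56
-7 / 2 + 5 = 3 / 2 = 1.50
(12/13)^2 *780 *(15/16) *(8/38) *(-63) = -2041200/247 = -8263.97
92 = 92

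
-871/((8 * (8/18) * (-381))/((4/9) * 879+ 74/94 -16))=46109869/191008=241.40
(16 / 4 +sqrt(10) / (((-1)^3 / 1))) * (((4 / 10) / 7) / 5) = 8 / 175 - 2 * sqrt(10) / 175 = 0.01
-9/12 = -3/4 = -0.75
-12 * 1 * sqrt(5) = -12 * sqrt(5) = -26.83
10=10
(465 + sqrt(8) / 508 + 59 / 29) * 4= 2 * sqrt(2) / 127 + 54176 / 29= 1868.16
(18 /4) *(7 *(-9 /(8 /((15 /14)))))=-1215 /32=-37.97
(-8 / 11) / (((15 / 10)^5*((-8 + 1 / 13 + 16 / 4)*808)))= 0.00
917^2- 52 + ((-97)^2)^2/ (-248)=119998295/ 248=483864.09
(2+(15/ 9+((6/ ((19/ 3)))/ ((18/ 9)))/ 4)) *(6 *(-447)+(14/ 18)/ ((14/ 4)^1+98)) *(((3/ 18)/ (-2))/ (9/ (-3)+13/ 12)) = -151025000/ 342171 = -441.37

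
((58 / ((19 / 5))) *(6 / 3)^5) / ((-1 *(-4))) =2320 / 19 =122.11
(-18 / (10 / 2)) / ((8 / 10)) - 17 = -43 / 2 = -21.50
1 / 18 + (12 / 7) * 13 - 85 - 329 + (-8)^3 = -113861 / 126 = -903.66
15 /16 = 0.94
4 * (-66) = -264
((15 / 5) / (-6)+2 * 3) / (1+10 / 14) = 77 / 24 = 3.21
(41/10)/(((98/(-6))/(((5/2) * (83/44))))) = -10209/8624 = -1.18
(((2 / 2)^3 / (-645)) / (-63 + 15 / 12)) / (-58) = -0.00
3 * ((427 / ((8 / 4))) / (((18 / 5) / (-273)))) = -48571.25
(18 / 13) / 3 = 6 / 13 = 0.46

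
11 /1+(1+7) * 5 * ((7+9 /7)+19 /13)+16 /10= 183133 /455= 402.49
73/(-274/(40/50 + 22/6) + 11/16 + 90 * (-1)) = -78256/161503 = -0.48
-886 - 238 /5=-4668 /5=-933.60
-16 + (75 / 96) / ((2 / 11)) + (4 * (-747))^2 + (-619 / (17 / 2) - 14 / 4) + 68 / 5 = 48568698479 / 5440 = 8928069.57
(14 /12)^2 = 49 /36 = 1.36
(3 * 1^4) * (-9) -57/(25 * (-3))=-656/25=-26.24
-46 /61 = -0.75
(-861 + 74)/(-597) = 787/597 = 1.32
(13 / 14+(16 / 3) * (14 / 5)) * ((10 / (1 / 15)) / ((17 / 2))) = 33310 / 119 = 279.92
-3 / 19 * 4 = -12 / 19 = -0.63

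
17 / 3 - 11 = -16 / 3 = -5.33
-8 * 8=-64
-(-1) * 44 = 44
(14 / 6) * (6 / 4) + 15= 37 / 2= 18.50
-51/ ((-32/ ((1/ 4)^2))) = 51/ 512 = 0.10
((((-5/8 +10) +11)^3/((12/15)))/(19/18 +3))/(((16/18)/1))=1753952535/598016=2932.95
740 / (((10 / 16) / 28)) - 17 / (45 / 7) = 1491721 / 45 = 33149.36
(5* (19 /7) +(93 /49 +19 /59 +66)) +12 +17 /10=2760657 /28910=95.49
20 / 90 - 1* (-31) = 281 / 9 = 31.22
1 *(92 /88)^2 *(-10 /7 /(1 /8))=-10580 /847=-12.49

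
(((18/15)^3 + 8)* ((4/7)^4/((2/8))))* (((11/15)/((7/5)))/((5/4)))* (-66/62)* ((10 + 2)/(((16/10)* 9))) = -301334528/195381375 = -1.54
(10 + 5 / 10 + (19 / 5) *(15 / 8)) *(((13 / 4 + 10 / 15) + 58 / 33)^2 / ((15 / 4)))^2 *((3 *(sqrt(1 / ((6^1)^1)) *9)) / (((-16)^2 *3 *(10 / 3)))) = 5.59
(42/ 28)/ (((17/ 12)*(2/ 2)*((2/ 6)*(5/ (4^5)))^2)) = 169869312/ 425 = 399692.50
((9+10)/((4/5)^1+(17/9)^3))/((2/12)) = 415530/27481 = 15.12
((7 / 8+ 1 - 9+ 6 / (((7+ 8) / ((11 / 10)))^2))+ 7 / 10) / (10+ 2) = -95891 / 180000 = -0.53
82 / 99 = 0.83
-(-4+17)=-13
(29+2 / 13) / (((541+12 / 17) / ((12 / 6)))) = 12886 / 119717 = 0.11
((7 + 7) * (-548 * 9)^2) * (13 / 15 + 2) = 4881141216 / 5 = 976228243.20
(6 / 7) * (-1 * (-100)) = 600 / 7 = 85.71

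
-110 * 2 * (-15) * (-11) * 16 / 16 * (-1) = 36300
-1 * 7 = -7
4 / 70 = 2 / 35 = 0.06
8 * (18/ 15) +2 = 58/ 5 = 11.60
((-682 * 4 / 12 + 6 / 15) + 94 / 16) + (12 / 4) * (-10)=-30127 / 120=-251.06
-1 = -1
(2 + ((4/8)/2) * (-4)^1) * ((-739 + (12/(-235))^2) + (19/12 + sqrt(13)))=-488684297/662700 + sqrt(13)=-733.81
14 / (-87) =-14 / 87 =-0.16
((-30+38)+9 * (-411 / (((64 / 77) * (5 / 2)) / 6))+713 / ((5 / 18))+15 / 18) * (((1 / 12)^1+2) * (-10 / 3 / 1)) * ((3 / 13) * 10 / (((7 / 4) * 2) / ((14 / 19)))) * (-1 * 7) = -130930625 / 684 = -191419.04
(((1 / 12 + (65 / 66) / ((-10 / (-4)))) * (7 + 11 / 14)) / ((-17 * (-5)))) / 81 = 109 / 201960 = 0.00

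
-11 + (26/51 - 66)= -3901/51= -76.49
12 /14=6 /7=0.86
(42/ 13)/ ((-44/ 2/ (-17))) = 357/ 143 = 2.50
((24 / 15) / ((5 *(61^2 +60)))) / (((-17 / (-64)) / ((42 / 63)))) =1024 / 4820775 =0.00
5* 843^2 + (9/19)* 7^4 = 67533264/19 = 3554382.32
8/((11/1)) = 8/11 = 0.73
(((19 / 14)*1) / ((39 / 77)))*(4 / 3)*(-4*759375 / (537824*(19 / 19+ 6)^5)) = -17634375 / 14688712948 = -0.00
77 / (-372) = -77 / 372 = -0.21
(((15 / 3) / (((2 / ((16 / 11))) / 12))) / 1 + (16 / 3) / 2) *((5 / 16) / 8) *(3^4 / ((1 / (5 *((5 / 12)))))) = 214875 / 704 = 305.22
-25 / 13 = -1.92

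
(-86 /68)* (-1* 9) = 387 /34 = 11.38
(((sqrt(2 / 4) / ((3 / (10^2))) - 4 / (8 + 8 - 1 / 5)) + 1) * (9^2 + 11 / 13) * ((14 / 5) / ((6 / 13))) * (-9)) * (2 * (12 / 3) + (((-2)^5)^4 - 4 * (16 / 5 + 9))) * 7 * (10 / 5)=-1093328623744 * sqrt(2) - 96759583201344 / 1975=-1595192361855.47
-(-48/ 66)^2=-64/ 121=-0.53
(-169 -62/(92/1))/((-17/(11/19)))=85855/14858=5.78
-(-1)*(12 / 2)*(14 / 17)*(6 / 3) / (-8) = -21 / 17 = -1.24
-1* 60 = -60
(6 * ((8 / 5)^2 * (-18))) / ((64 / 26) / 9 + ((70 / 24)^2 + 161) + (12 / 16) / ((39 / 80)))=-4313088 / 2672575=-1.61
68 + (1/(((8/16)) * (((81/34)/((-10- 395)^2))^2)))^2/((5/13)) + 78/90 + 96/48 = 3505422555024975001063/15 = 233694837001665000070.87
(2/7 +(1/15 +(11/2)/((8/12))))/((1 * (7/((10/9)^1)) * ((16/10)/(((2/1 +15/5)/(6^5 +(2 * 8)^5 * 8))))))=0.00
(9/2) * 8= 36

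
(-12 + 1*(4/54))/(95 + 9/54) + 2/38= -7097/97641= -0.07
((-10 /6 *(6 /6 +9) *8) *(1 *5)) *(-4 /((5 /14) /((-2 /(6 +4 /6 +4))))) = -1400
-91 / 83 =-1.10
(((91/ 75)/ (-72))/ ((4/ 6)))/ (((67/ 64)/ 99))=-4004/ 1675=-2.39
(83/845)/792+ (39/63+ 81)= 382359701/4684680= 81.62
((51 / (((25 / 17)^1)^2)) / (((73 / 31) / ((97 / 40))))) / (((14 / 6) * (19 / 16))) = 265921038 / 30340625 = 8.76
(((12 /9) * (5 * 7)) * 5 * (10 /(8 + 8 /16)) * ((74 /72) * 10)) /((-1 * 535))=-259000 /49113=-5.27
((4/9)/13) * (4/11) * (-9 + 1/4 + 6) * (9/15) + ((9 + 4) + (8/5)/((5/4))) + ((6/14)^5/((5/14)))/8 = 133571797/9363900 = 14.26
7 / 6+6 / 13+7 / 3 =103 / 26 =3.96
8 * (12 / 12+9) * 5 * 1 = 400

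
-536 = -536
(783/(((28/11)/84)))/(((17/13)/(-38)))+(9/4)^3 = -816913431/1088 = -750839.55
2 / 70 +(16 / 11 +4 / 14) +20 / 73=57413 / 28105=2.04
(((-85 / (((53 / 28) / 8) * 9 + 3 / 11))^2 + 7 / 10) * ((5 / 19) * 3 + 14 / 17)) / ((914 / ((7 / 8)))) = 1.93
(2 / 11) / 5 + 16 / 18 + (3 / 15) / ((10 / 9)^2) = 53819 / 49500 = 1.09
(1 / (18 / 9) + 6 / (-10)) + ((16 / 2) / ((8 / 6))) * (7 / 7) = 59 / 10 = 5.90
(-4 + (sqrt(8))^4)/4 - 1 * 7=8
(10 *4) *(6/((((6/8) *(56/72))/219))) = 630720/7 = 90102.86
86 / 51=1.69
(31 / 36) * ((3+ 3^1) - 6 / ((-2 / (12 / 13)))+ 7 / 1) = 13.58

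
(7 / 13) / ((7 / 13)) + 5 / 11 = 16 / 11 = 1.45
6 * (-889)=-5334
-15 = -15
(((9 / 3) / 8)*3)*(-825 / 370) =-1485 / 592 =-2.51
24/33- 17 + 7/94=-16749/1034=-16.20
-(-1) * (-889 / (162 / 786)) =-116459 / 27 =-4313.30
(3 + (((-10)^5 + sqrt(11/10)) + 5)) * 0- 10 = -10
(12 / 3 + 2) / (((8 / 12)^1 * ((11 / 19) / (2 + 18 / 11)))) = 6840 / 121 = 56.53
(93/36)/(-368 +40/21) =-7/992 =-0.01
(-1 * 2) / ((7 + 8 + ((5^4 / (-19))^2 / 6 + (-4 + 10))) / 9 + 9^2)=-38988 / 2015125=-0.02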